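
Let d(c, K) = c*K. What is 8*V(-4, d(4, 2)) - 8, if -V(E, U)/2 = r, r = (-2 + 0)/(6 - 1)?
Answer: -8/5 ≈ -1.6000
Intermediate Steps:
d(c, K) = K*c
r = -⅖ (r = -2/5 = -2*⅕ = -⅖ ≈ -0.40000)
V(E, U) = ⅘ (V(E, U) = -2*(-⅖) = ⅘)
8*V(-4, d(4, 2)) - 8 = 8*(⅘) - 8 = 32/5 - 8 = -8/5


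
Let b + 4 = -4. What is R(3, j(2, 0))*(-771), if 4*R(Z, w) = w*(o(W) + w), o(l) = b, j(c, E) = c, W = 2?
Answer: 2313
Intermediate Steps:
b = -8 (b = -4 - 4 = -8)
o(l) = -8
R(Z, w) = w*(-8 + w)/4 (R(Z, w) = (w*(-8 + w))/4 = w*(-8 + w)/4)
R(3, j(2, 0))*(-771) = ((¼)*2*(-8 + 2))*(-771) = ((¼)*2*(-6))*(-771) = -3*(-771) = 2313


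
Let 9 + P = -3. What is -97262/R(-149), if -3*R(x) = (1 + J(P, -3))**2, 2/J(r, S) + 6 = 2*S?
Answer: 10504296/25 ≈ 4.2017e+5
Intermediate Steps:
P = -12 (P = -9 - 3 = -12)
J(r, S) = 2/(-6 + 2*S)
R(x) = -25/108 (R(x) = -(1 + 1/(-3 - 3))**2/3 = -(1 + 1/(-6))**2/3 = -(1 - 1/6)**2/3 = -(5/6)**2/3 = -1/3*25/36 = -25/108)
-97262/R(-149) = -97262/(-25/108) = -97262*(-108/25) = 10504296/25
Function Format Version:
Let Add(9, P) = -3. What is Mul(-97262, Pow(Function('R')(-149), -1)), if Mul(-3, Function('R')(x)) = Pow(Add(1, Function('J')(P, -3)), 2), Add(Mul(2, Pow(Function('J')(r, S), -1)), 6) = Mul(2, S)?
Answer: Rational(10504296, 25) ≈ 4.2017e+5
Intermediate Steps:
P = -12 (P = Add(-9, -3) = -12)
Function('J')(r, S) = Mul(2, Pow(Add(-6, Mul(2, S)), -1))
Function('R')(x) = Rational(-25, 108) (Function('R')(x) = Mul(Rational(-1, 3), Pow(Add(1, Pow(Add(-3, -3), -1)), 2)) = Mul(Rational(-1, 3), Pow(Add(1, Pow(-6, -1)), 2)) = Mul(Rational(-1, 3), Pow(Add(1, Rational(-1, 6)), 2)) = Mul(Rational(-1, 3), Pow(Rational(5, 6), 2)) = Mul(Rational(-1, 3), Rational(25, 36)) = Rational(-25, 108))
Mul(-97262, Pow(Function('R')(-149), -1)) = Mul(-97262, Pow(Rational(-25, 108), -1)) = Mul(-97262, Rational(-108, 25)) = Rational(10504296, 25)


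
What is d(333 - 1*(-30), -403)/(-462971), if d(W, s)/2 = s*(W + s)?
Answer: -32240/462971 ≈ -0.069637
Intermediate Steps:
d(W, s) = 2*s*(W + s) (d(W, s) = 2*(s*(W + s)) = 2*s*(W + s))
d(333 - 1*(-30), -403)/(-462971) = (2*(-403)*((333 - 1*(-30)) - 403))/(-462971) = (2*(-403)*((333 + 30) - 403))*(-1/462971) = (2*(-403)*(363 - 403))*(-1/462971) = (2*(-403)*(-40))*(-1/462971) = 32240*(-1/462971) = -32240/462971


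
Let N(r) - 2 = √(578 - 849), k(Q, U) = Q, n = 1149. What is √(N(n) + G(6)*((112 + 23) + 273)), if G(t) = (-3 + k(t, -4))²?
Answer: √(3674 + I*√271) ≈ 60.614 + 0.1358*I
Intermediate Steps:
N(r) = 2 + I*√271 (N(r) = 2 + √(578 - 849) = 2 + √(-271) = 2 + I*√271)
G(t) = (-3 + t)²
√(N(n) + G(6)*((112 + 23) + 273)) = √((2 + I*√271) + (-3 + 6)²*((112 + 23) + 273)) = √((2 + I*√271) + 3²*(135 + 273)) = √((2 + I*√271) + 9*408) = √((2 + I*√271) + 3672) = √(3674 + I*√271)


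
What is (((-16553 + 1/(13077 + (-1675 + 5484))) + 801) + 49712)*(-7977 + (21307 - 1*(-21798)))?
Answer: 10072050525404/8443 ≈ 1.1929e+9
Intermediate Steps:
(((-16553 + 1/(13077 + (-1675 + 5484))) + 801) + 49712)*(-7977 + (21307 - 1*(-21798))) = (((-16553 + 1/(13077 + 3809)) + 801) + 49712)*(-7977 + (21307 + 21798)) = (((-16553 + 1/16886) + 801) + 49712)*(-7977 + 43105) = (((-16553 + 1/16886) + 801) + 49712)*35128 = ((-279513957/16886 + 801) + 49712)*35128 = (-265988271/16886 + 49712)*35128 = (573448561/16886)*35128 = 10072050525404/8443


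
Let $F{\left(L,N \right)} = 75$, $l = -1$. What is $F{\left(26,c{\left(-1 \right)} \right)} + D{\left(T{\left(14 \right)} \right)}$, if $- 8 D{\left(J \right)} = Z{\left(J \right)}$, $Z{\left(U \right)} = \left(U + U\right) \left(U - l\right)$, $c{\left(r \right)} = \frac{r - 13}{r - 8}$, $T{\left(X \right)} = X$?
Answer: $\frac{45}{2} \approx 22.5$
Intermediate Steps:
$c{\left(r \right)} = \frac{-13 + r}{-8 + r}$
$Z{\left(U \right)} = 2 U \left(1 + U\right)$ ($Z{\left(U \right)} = \left(U + U\right) \left(U - -1\right) = 2 U \left(U + 1\right) = 2 U \left(1 + U\right)$)
$D{\left(J \right)} = - \frac{J \left(1 + J\right)}{4}$ ($D{\left(J \right)} = - \frac{2 J \left(1 + J\right)}{8} = - \frac{J \left(1 + J\right)}{4}$)
$F{\left(26,c{\left(-1 \right)} \right)} + D{\left(T{\left(14 \right)} \right)} = 75 - \frac{7 \left(1 + 14\right)}{2} = 75 - \frac{7}{2} \cdot 15 = 75 - \frac{105}{2} = \frac{45}{2}$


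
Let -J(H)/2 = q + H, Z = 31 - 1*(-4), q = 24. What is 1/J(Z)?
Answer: -1/118 ≈ -0.0084746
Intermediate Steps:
Z = 35 (Z = 31 + 4 = 35)
J(H) = -48 - 2*H (J(H) = -2*(24 + H) = -48 - 2*H)
1/J(Z) = 1/(-48 - 2*35) = 1/(-48 - 70) = 1/(-118) = -1/118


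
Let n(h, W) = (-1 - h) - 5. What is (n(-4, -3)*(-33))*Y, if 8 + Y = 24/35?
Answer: -16896/35 ≈ -482.74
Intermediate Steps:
Y = -256/35 (Y = -8 + 24/35 = -256/35 ≈ -7.3143)
n(h, W) = -6 - h
(n(-4, -3)*(-33))*Y = ((-6 - 1*(-4))*(-33))*(-256/35) = ((-6 + 4)*(-33))*(-256/35) = -2*(-33)*(-256/35) = 66*(-256/35) = -16896/35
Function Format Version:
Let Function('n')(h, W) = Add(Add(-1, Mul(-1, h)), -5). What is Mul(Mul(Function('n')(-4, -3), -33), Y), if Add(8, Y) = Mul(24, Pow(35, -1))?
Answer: Rational(-16896, 35) ≈ -482.74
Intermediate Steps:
Y = Rational(-256, 35) (Y = Add(-8, Mul(24, Pow(35, -1))) = Add(-8, Mul(24, Rational(1, 35))) = Add(-8, Rational(24, 35)) = Rational(-256, 35) ≈ -7.3143)
Function('n')(h, W) = Add(-6, Mul(-1, h))
Mul(Mul(Function('n')(-4, -3), -33), Y) = Mul(Mul(Add(-6, Mul(-1, -4)), -33), Rational(-256, 35)) = Mul(Mul(Add(-6, 4), -33), Rational(-256, 35)) = Mul(Mul(-2, -33), Rational(-256, 35)) = Mul(66, Rational(-256, 35)) = Rational(-16896, 35)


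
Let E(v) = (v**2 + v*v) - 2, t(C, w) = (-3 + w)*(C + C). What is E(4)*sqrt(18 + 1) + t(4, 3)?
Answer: 30*sqrt(19) ≈ 130.77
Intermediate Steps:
t(C, w) = 2*C*(-3 + w) (t(C, w) = (-3 + w)*(2*C) = 2*C*(-3 + w))
E(v) = -2 + 2*v**2 (E(v) = (v**2 + v**2) - 2 = 2*v**2 - 2 = -2 + 2*v**2)
E(4)*sqrt(18 + 1) + t(4, 3) = (-2 + 2*4**2)*sqrt(18 + 1) + 2*4*(-3 + 3) = (-2 + 2*16)*sqrt(19) + 2*4*0 = (-2 + 32)*sqrt(19) + 0 = 30*sqrt(19) + 0 = 30*sqrt(19)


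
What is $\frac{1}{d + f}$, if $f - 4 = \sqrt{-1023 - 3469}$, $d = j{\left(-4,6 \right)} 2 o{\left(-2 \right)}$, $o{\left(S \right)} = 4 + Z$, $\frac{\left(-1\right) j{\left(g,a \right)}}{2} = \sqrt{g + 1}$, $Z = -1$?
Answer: $\frac{1}{2 \left(2 + i \sqrt{1123} - 6 i \sqrt{3}\right)} \approx 0.0018571 - 0.021467 i$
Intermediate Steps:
$j{\left(g,a \right)} = - 2 \sqrt{1 + g}$ ($j{\left(g,a \right)} = - 2 \sqrt{g + 1} = - 2 \sqrt{1 + g}$)
$o{\left(S \right)} = 3$ ($o{\left(S \right)} = 4 - 1 = 3$)
$d = - 12 i \sqrt{3}$ ($d = - 2 \sqrt{1 - 4} \cdot 2 \cdot 3 = - 2 \sqrt{-3} \cdot 2 \cdot 3 = - 2 i \sqrt{3} \cdot 2 \cdot 3 = - 4 i \sqrt{3} \cdot 3 = - 12 i \sqrt{3} \approx - 20.785 i$)
$f = 4 + 2 i \sqrt{1123}$ ($f = 4 + \sqrt{-1023 - 3469} = 4 + \sqrt{-4492} = 4 + 2 i \sqrt{1123} \approx 4.0 + 67.022 i$)
$\frac{1}{d + f} = \frac{1}{- 12 i \sqrt{3} + \left(4 + 2 i \sqrt{1123}\right)} = \frac{1}{4 - 12 i \sqrt{3} + 2 i \sqrt{1123}}$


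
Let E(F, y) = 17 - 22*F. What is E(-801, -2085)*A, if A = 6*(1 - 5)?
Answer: -423336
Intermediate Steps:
A = -24 (A = 6*(-4) = -24)
E(-801, -2085)*A = (17 - 22*(-801))*(-24) = (17 + 17622)*(-24) = 17639*(-24) = -423336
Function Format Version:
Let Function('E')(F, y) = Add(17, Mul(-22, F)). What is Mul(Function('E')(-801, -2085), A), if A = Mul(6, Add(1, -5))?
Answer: -423336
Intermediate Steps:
A = -24 (A = Mul(6, -4) = -24)
Mul(Function('E')(-801, -2085), A) = Mul(Add(17, Mul(-22, -801)), -24) = Mul(Add(17, 17622), -24) = Mul(17639, -24) = -423336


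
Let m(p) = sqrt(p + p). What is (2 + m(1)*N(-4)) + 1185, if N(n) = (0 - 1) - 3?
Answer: 1187 - 4*sqrt(2) ≈ 1181.3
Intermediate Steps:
m(p) = sqrt(2)*sqrt(p) (m(p) = sqrt(2*p) = sqrt(2)*sqrt(p))
N(n) = -4 (N(n) = -1 - 3 = -4)
(2 + m(1)*N(-4)) + 1185 = (2 + (sqrt(2)*sqrt(1))*(-4)) + 1185 = (2 + (sqrt(2)*1)*(-4)) + 1185 = (2 + sqrt(2)*(-4)) + 1185 = (2 - 4*sqrt(2)) + 1185 = 1187 - 4*sqrt(2)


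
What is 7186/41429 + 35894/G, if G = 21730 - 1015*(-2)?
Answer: 828895943/492176520 ≈ 1.6841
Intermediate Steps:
G = 23760 (G = 21730 - 1*(-2030) = 21730 + 2030 = 23760)
7186/41429 + 35894/G = 7186/41429 + 35894/23760 = 7186*(1/41429) + 35894*(1/23760) = 7186/41429 + 17947/11880 = 828895943/492176520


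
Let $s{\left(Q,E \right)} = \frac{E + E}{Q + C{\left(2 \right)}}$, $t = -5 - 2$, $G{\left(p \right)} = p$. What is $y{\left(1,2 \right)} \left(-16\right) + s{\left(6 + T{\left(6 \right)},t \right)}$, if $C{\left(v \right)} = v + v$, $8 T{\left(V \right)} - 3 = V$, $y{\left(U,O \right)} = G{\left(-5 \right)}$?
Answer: $\frac{7008}{89} \approx 78.742$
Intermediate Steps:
$y{\left(U,O \right)} = -5$
$T{\left(V \right)} = \frac{3}{8} + \frac{V}{8}$
$t = -7$
$C{\left(v \right)} = 2 v$
$s{\left(Q,E \right)} = \frac{2 E}{4 + Q}$ ($s{\left(Q,E \right)} = \frac{E + E}{Q + 2 \cdot 2} = \frac{2 E}{Q + 4} = \frac{2 E}{4 + Q}$)
$y{\left(1,2 \right)} \left(-16\right) + s{\left(6 + T{\left(6 \right)},t \right)} = \left(-5\right) \left(-16\right) + 2 \left(-7\right) \frac{1}{4 + \left(6 + \left(\frac{3}{8} + \frac{1}{8} \cdot 6\right)\right)} = 80 + 2 \left(-7\right) \frac{1}{4 + \left(6 + \left(\frac{3}{8} + \frac{3}{4}\right)\right)} = 80 + 2 \left(-7\right) \frac{1}{4 + \left(6 + \frac{9}{8}\right)} = 80 + 2 \left(-7\right) \frac{1}{4 + \frac{57}{8}} = 80 + 2 \left(-7\right) \frac{1}{\frac{89}{8}} = 80 + 2 \left(-7\right) \frac{8}{89} = 80 - \frac{112}{89} = \frac{7008}{89}$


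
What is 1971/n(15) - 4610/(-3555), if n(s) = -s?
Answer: -462517/3555 ≈ -130.10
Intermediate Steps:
1971/n(15) - 4610/(-3555) = 1971/((-1*15)) - 4610/(-3555) = 1971/(-15) - 4610*(-1/3555) = 1971*(-1/15) + 922/711 = -657/5 + 922/711 = -462517/3555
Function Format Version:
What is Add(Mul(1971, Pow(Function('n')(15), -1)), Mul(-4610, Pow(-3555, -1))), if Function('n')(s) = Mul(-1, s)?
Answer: Rational(-462517, 3555) ≈ -130.10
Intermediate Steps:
Add(Mul(1971, Pow(Function('n')(15), -1)), Mul(-4610, Pow(-3555, -1))) = Add(Mul(1971, Pow(Mul(-1, 15), -1)), Mul(-4610, Pow(-3555, -1))) = Add(Mul(1971, Pow(-15, -1)), Mul(-4610, Rational(-1, 3555))) = Add(Mul(1971, Rational(-1, 15)), Rational(922, 711)) = Add(Rational(-657, 5), Rational(922, 711)) = Rational(-462517, 3555)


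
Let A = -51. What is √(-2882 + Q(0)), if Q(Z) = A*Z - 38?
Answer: 2*I*√730 ≈ 54.037*I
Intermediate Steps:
Q(Z) = -38 - 51*Z (Q(Z) = -51*Z - 38 = -38 - 51*Z)
√(-2882 + Q(0)) = √(-2882 + (-38 - 51*0)) = √(-2882 + (-38 + 0)) = √(-2882 - 38) = √(-2920) = 2*I*√730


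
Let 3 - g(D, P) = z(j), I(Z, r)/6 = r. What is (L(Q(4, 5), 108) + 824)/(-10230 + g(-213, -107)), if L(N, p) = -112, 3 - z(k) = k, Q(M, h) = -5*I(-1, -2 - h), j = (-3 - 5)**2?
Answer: -356/5083 ≈ -0.070037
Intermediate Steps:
I(Z, r) = 6*r
j = 64 (j = (-8)**2 = 64)
Q(M, h) = 60 + 30*h (Q(M, h) = -30*(-2 - h) = -5*(-12 - 6*h) = 60 + 30*h)
z(k) = 3 - k
g(D, P) = 64 (g(D, P) = 3 - (3 - 1*64) = 3 - (3 - 64) = 3 - 1*(-61) = 3 + 61 = 64)
(L(Q(4, 5), 108) + 824)/(-10230 + g(-213, -107)) = (-112 + 824)/(-10230 + 64) = 712/(-10166) = 712*(-1/10166) = -356/5083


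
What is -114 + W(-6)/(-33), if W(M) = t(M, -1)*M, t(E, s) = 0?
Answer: -114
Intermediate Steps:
W(M) = 0 (W(M) = 0*M = 0)
-114 + W(-6)/(-33) = -114 + 0/(-33) = -114 + 0*(-1/33) = -114 + 0 = -114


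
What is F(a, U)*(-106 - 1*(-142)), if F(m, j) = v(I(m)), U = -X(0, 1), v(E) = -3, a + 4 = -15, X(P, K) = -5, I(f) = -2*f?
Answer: -108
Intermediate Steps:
a = -19 (a = -4 - 15 = -19)
U = 5 (U = -1*(-5) = 5)
F(m, j) = -3
F(a, U)*(-106 - 1*(-142)) = -3*(-106 - 1*(-142)) = -3*(-106 + 142) = -3*36 = -108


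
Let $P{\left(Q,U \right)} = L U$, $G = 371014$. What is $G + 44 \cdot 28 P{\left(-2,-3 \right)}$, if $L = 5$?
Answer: $352534$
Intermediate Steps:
$P{\left(Q,U \right)} = 5 U$
$G + 44 \cdot 28 P{\left(-2,-3 \right)} = 371014 + 44 \cdot 28 \cdot 5 \left(-3\right) = 371014 + 1232 \left(-15\right) = 371014 - 18480 = 352534$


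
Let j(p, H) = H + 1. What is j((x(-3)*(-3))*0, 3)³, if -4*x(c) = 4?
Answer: 64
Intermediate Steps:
x(c) = -1 (x(c) = -¼*4 = -1)
j(p, H) = 1 + H
j((x(-3)*(-3))*0, 3)³ = (1 + 3)³ = 4³ = 64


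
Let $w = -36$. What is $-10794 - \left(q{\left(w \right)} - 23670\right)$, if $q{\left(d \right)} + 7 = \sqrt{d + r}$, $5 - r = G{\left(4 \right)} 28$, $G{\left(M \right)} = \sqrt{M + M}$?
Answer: $12883 - \sqrt{-31 - 56 \sqrt{2}} \approx 12883.0 - 10.497 i$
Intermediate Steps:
$G{\left(M \right)} = \sqrt{2} \sqrt{M}$ ($G{\left(M \right)} = \sqrt{2 M} = \sqrt{2} \sqrt{M}$)
$r = 5 - 56 \sqrt{2}$ ($r = 5 - \sqrt{2} \sqrt{4} \cdot 28 = 5 - \sqrt{2} \cdot 2 \cdot 28 = 5 - 2 \sqrt{2} \cdot 28 = 5 - 56 \sqrt{2} \approx -74.196$)
$q{\left(d \right)} = -7 + \sqrt{5 + d - 56 \sqrt{2}}$ ($q{\left(d \right)} = -7 + \sqrt{d + \left(5 - 56 \sqrt{2}\right)} = -7 + \sqrt{5 + d - 56 \sqrt{2}}$)
$-10794 - \left(q{\left(w \right)} - 23670\right) = -10794 - \left(\left(-7 + \sqrt{5 - 36 - 56 \sqrt{2}}\right) - 23670\right) = -10794 - \left(\left(-7 + \sqrt{-31 - 56 \sqrt{2}}\right) - 23670\right) = -10794 - \left(-23677 + \sqrt{-31 - 56 \sqrt{2}}\right) = -10794 + \left(23677 - \sqrt{-31 - 56 \sqrt{2}}\right) = 12883 - \sqrt{-31 - 56 \sqrt{2}}$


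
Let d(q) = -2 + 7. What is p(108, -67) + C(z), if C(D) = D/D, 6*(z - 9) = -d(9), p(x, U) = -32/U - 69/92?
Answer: 195/268 ≈ 0.72761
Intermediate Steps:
d(q) = 5
p(x, U) = -¾ - 32/U (p(x, U) = -32/U - 69*1/92 = -32/U - ¾ = -¾ - 32/U)
z = 49/6 (z = 9 + (-1*5)/6 = 9 + (⅙)*(-5) = 9 - ⅚ = 49/6 ≈ 8.1667)
C(D) = 1
p(108, -67) + C(z) = (-¾ - 32/(-67)) + 1 = (-¾ - 32*(-1/67)) + 1 = (-¾ + 32/67) + 1 = -73/268 + 1 = 195/268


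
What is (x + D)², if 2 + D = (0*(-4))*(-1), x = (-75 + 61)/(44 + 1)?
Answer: 10816/2025 ≈ 5.3412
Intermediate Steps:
x = -14/45 ≈ -0.31111
D = -2 (D = -2 + (0*(-4))*(-1) = -2 + 0*(-1) = -2 + 0 = -2)
(x + D)² = (-14/45 - 2)² = (-104/45)² = 10816/2025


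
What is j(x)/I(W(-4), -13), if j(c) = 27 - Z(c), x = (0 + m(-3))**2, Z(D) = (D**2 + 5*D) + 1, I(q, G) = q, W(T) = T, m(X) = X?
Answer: 25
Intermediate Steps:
Z(D) = 1 + D**2 + 5*D
x = 9 (x = (0 - 3)**2 = (-3)**2 = 9)
j(c) = 26 - c**2 - 5*c (j(c) = 27 - (1 + c**2 + 5*c) = 27 + (-1 - c**2 - 5*c) = 26 - c**2 - 5*c)
j(x)/I(W(-4), -13) = (26 - 1*9**2 - 5*9)/(-4) = (26 - 1*81 - 45)*(-1/4) = (26 - 81 - 45)*(-1/4) = -100*(-1/4) = 25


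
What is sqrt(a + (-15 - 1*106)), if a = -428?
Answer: 3*I*sqrt(61) ≈ 23.431*I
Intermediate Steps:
sqrt(a + (-15 - 1*106)) = sqrt(-428 + (-15 - 1*106)) = sqrt(-428 + (-15 - 106)) = sqrt(-428 - 121) = sqrt(-549) = 3*I*sqrt(61)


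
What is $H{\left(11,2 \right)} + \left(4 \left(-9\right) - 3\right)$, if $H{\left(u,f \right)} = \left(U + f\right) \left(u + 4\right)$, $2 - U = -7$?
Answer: $126$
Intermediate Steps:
$U = 9$ ($U = 2 - -7 = 2 + 7 = 9$)
$H{\left(u,f \right)} = \left(4 + u\right) \left(9 + f\right)$ ($H{\left(u,f \right)} = \left(9 + f\right) \left(u + 4\right) = \left(9 + f\right) \left(4 + u\right) = \left(4 + u\right) \left(9 + f\right)$)
$H{\left(11,2 \right)} + \left(4 \left(-9\right) - 3\right) = \left(36 + 4 \cdot 2 + 9 \cdot 11 + 2 \cdot 11\right) + \left(4 \left(-9\right) - 3\right) = \left(36 + 8 + 99 + 22\right) - 39 = 165 - 39 = 126$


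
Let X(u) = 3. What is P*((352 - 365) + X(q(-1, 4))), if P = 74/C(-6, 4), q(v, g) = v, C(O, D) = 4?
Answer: -185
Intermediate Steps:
P = 37/2 (P = 74/4 = 74*(1/4) = 37/2 ≈ 18.500)
P*((352 - 365) + X(q(-1, 4))) = 37*((352 - 365) + 3)/2 = 37*(-13 + 3)/2 = (37/2)*(-10) = -185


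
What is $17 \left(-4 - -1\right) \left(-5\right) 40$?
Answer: $10200$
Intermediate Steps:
$17 \left(-4 - -1\right) \left(-5\right) 40 = 17 \left(-4 + 1\right) \left(-5\right) 40 = 17 \left(\left(-3\right) \left(-5\right)\right) 40 = 17 \cdot 15 \cdot 40 = 255 \cdot 40 = 10200$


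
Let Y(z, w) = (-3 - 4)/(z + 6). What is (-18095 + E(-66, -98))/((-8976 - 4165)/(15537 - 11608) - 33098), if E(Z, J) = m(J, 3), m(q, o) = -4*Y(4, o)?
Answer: 355421269/650275915 ≈ 0.54657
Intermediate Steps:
Y(z, w) = -7/(6 + z)
m(q, o) = 14/5 (m(q, o) = -(-28)/(6 + 4) = -(-28)/10 = -4*(-7/10) = 14/5)
E(Z, J) = 14/5
(-18095 + E(-66, -98))/((-8976 - 4165)/(15537 - 11608) - 33098) = (-18095 + 14/5)/((-8976 - 4165)/(15537 - 11608) - 33098) = -90461/(5*(-13141/3929 - 33098)) = -90461/(5*(-130055183/3929)) = -90461/5*(-3929/130055183) = 355421269/650275915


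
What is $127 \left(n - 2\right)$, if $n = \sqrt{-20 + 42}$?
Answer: $-254 + 127 \sqrt{22} \approx 341.68$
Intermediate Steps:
$n = \sqrt{22} \approx 4.6904$
$127 \left(n - 2\right) = 127 \left(\sqrt{22} - 2\right) = 127 \left(-2 + \sqrt{22}\right) = -254 + 127 \sqrt{22}$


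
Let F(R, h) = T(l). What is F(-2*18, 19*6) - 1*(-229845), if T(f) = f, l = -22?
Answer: 229823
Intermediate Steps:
F(R, h) = -22
F(-2*18, 19*6) - 1*(-229845) = -22 - 1*(-229845) = -22 + 229845 = 229823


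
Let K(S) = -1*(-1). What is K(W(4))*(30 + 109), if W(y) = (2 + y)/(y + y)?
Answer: 139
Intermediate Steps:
W(y) = (2 + y)/(2*y) (W(y) = (2 + y)/((2*y)) = (2 + y)*(1/(2*y)) = (2 + y)/(2*y))
K(S) = 1
K(W(4))*(30 + 109) = 1*(30 + 109) = 1*139 = 139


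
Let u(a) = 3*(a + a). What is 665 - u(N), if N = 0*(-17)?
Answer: 665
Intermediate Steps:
N = 0
u(a) = 6*a (u(a) = 3*(2*a) = 6*a)
665 - u(N) = 665 - 6*0 = 665 - 1*0 = 665 + 0 = 665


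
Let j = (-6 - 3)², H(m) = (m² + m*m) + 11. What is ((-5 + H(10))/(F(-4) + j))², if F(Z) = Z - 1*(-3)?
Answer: 10609/1600 ≈ 6.6306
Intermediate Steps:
F(Z) = 3 + Z (F(Z) = Z + 3 = 3 + Z)
H(m) = 11 + 2*m² (H(m) = (m² + m²) + 11 = 2*m² + 11 = 11 + 2*m²)
j = 81 (j = (-9)² = 81)
((-5 + H(10))/(F(-4) + j))² = ((-5 + (11 + 2*10²))/((3 - 4) + 81))² = ((-5 + (11 + 2*100))/(-1 + 81))² = ((-5 + (11 + 200))/80)² = ((-5 + 211)*(1/80))² = (206*(1/80))² = (103/40)² = 10609/1600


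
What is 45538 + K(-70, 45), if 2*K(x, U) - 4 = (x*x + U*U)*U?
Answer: 402705/2 ≈ 2.0135e+5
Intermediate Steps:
K(x, U) = 2 + U*(U² + x²)/2 (K(x, U) = 2 + ((x*x + U*U)*U)/2 = 2 + ((x² + U²)*U)/2 = 2 + ((U² + x²)*U)/2 = 2 + (U*(U² + x²))/2 = 2 + U*(U² + x²)/2)
45538 + K(-70, 45) = 45538 + (2 + (½)*45³ + (½)*45*(-70)²) = 45538 + (2 + (½)*91125 + (½)*45*4900) = 45538 + (2 + 91125/2 + 110250) = 45538 + 311629/2 = 402705/2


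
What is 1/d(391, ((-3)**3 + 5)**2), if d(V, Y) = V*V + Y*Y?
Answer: 1/387137 ≈ 2.5831e-6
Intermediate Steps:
d(V, Y) = V**2 + Y**2
1/d(391, ((-3)**3 + 5)**2) = 1/(391**2 + (((-3)**3 + 5)**2)**2) = 1/(152881 + ((-27 + 5)**2)**2) = 1/(152881 + ((-22)**2)**2) = 1/(152881 + 484**2) = 1/(152881 + 234256) = 1/387137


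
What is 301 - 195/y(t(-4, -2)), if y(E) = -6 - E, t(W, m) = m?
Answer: 1399/4 ≈ 349.75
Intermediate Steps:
301 - 195/y(t(-4, -2)) = 301 - 195/(-6 - 1*(-2)) = 301 - 195/(-6 + 2) = 301 - 195/(-4) = 301 - 195*(-¼) = 301 + 195/4 = 1399/4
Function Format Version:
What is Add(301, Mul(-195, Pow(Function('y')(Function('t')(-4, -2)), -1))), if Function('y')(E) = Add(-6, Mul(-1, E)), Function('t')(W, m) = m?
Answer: Rational(1399, 4) ≈ 349.75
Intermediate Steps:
Add(301, Mul(-195, Pow(Function('y')(Function('t')(-4, -2)), -1))) = Add(301, Mul(-195, Pow(Add(-6, Mul(-1, -2)), -1))) = Add(301, Mul(-195, Pow(Add(-6, 2), -1))) = Add(301, Mul(-195, Pow(-4, -1))) = Add(301, Mul(-195, Rational(-1, 4))) = Add(301, Rational(195, 4)) = Rational(1399, 4)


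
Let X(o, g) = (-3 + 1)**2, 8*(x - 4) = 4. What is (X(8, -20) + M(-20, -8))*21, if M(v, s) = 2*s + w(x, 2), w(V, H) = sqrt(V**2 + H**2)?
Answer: -252 + 21*sqrt(97)/2 ≈ -148.59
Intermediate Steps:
x = 9/2 (x = 4 + (1/8)*4 = 4 + 1/2 = 9/2 ≈ 4.5000)
X(o, g) = 4 (X(o, g) = (-2)**2 = 4)
w(V, H) = sqrt(H**2 + V**2)
M(v, s) = sqrt(97)/2 + 2*s (M(v, s) = 2*s + sqrt(2**2 + (9/2)**2) = 2*s + sqrt(4 + 81/4) = 2*s + sqrt(97/4) = 2*s + sqrt(97)/2 = sqrt(97)/2 + 2*s)
(X(8, -20) + M(-20, -8))*21 = (4 + (sqrt(97)/2 + 2*(-8)))*21 = (4 + (sqrt(97)/2 - 16))*21 = (4 + (-16 + sqrt(97)/2))*21 = (-12 + sqrt(97)/2)*21 = -252 + 21*sqrt(97)/2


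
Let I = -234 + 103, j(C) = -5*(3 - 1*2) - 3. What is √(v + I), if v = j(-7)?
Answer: I*√139 ≈ 11.79*I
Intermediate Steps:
j(C) = -8 (j(C) = -5*(3 - 2) - 3 = -5*1 - 3 = -5 - 3 = -8)
I = -131
v = -8
√(v + I) = √(-8 - 131) = √(-139) = I*√139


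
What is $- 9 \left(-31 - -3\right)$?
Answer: $252$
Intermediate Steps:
$- 9 \left(-31 - -3\right) = - 9 \left(-31 + \left(8 - 5\right)\right) = - 9 \left(-31 + 3\right) = \left(-9\right) \left(-28\right) = 252$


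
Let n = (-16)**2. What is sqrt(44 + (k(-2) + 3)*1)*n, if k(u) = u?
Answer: 768*sqrt(5) ≈ 1717.3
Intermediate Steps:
n = 256
sqrt(44 + (k(-2) + 3)*1)*n = sqrt(44 + (-2 + 3)*1)*256 = sqrt(44 + 1*1)*256 = sqrt(44 + 1)*256 = sqrt(45)*256 = (3*sqrt(5))*256 = 768*sqrt(5)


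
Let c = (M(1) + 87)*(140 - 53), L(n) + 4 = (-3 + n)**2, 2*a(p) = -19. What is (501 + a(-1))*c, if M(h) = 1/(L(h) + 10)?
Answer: 74488791/20 ≈ 3.7244e+6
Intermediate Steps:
a(p) = -19/2 (a(p) = (1/2)*(-19) = -19/2)
L(n) = -4 + (-3 + n)**2
M(h) = 1/(6 + (-3 + h)**2) (M(h) = 1/((-4 + (-3 + h)**2) + 10) = 1/(6 + (-3 + h)**2))
c = 75777/10 (c = (1/(6 + (-3 + 1)**2) + 87)*(140 - 53) = (1/(6 + (-2)**2) + 87)*87 = (1/(6 + 4) + 87)*87 = (1/10 + 87)*87 = (871/10)*87 = 75777/10 ≈ 7577.7)
(501 + a(-1))*c = (501 - 19/2)*(75777/10) = (983/2)*(75777/10) = 74488791/20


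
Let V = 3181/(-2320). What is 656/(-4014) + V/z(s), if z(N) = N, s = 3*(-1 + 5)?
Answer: -5171929/18624960 ≈ -0.27769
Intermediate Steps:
V = -3181/2320 (V = 3181*(-1/2320) = -3181/2320 ≈ -1.3711)
s = 12 (s = 3*4 = 12)
656/(-4014) + V/z(s) = 656/(-4014) - 3181/2320/12 = 656*(-1/4014) - 3181/2320*1/12 = -328/2007 - 3181/27840 = -5171929/18624960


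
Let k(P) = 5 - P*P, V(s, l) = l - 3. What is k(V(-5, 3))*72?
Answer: 360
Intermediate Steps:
V(s, l) = -3 + l
k(P) = 5 - P²
k(V(-5, 3))*72 = (5 - (-3 + 3)²)*72 = (5 - 1*0²)*72 = (5 - 1*0)*72 = (5 + 0)*72 = 5*72 = 360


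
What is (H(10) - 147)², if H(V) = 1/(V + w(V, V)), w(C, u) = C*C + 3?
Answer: 275892100/12769 ≈ 21606.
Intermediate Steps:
w(C, u) = 3 + C² (w(C, u) = C² + 3 = 3 + C²)
H(V) = 1/(3 + V + V²) (H(V) = 1/(V + (3 + V²)) = 1/(3 + V + V²))
(H(10) - 147)² = (1/(3 + 10 + 10²) - 147)² = (1/(3 + 10 + 100) - 147)² = (1/113 - 147)² = (-16610/113)² = 275892100/12769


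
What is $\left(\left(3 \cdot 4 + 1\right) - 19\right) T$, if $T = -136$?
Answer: $816$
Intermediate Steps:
$\left(\left(3 \cdot 4 + 1\right) - 19\right) T = \left(\left(3 \cdot 4 + 1\right) - 19\right) \left(-136\right) = \left(\left(12 + 1\right) - 19\right) \left(-136\right) = \left(13 - 19\right) \left(-136\right) = \left(-6\right) \left(-136\right) = 816$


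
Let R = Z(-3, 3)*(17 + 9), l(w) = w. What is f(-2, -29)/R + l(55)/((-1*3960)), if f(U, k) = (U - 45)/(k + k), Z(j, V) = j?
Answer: -659/27144 ≈ -0.024278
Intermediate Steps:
R = -78 (R = -3*(17 + 9) = -3*26 = -78)
f(U, k) = (-45 + U)/(2*k) (f(U, k) = (-45 + U)/((2*k)) = (-45 + U)*(1/(2*k)) = (-45 + U)/(2*k))
f(-2, -29)/R + l(55)/((-1*3960)) = ((½)*(-45 - 2)/(-29))/(-78) + 55/((-1*3960)) = ((½)*(-1/29)*(-47))*(-1/78) + 55/(-3960) = (47/58)*(-1/78) + 55*(-1/3960) = -47/4524 - 1/72 = -659/27144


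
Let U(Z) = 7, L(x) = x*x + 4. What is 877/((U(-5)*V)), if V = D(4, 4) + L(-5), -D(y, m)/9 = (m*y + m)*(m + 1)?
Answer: -877/6097 ≈ -0.14384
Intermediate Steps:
L(x) = 4 + x² (L(x) = x² + 4 = 4 + x²)
D(y, m) = -9*(1 + m)*(m + m*y) (D(y, m) = -9*(m*y + m)*(m + 1) = -9*(m + m*y)*(1 + m) = -9*(1 + m)*(m + m*y))
V = -871 (V = -9*4*(1 + 4 + 4 + 4*4) + (4 + (-5)²) = -9*4*(1 + 4 + 4 + 16) + (4 + 25) = -9*4*25 + 29 = -900 + 29 = -871)
877/((U(-5)*V)) = 877/((7*(-871))) = 877/(-6097) = 877*(-1/6097) = -877/6097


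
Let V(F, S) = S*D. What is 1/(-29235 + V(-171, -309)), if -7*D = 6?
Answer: -7/202791 ≈ -3.4518e-5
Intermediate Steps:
D = -6/7 (D = -⅐*6 = -6/7 ≈ -0.85714)
V(F, S) = -6*S/7 (V(F, S) = S*(-6/7) = -6*S/7)
1/(-29235 + V(-171, -309)) = 1/(-29235 - 6/7*(-309)) = 1/(-29235 + 1854/7) = 1/(-202791/7) = -7/202791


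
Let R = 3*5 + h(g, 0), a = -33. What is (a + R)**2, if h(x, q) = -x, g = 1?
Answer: 361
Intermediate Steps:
R = 14 (R = 3*5 - 1*1 = 15 - 1 = 14)
(a + R)**2 = (-33 + 14)**2 = (-19)**2 = 361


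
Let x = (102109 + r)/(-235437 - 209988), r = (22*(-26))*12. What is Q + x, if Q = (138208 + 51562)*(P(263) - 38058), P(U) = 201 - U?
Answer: -644443776373049/89085 ≈ -7.2340e+9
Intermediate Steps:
r = -6864 (r = -572*12 = -6864)
x = -19049/89085 (x = (102109 - 6864)/(-235437 - 209988) = 95245/(-445425) = 95245*(-1/445425) = -19049/89085 ≈ -0.21383)
Q = -7234032400 (Q = (138208 + 51562)*((201 - 1*263) - 38058) = 189770*((201 - 263) - 38058) = 189770*(-62 - 38058) = 189770*(-38120) = -7234032400)
Q + x = -7234032400 - 19049/89085 = -644443776373049/89085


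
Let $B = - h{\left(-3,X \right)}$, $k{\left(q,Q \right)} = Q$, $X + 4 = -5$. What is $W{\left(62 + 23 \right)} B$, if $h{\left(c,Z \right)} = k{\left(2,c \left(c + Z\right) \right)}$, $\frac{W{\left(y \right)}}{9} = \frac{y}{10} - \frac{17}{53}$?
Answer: $- \frac{140454}{53} \approx -2650.1$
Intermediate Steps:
$X = -9$ ($X = -4 - 5 = -9$)
$W{\left(y \right)} = - \frac{153}{53} + \frac{9 y}{10}$ ($W{\left(y \right)} = 9 \left(\frac{y}{10} - \frac{17}{53}\right) = 9 \left(- \frac{17}{53} + \frac{y}{10}\right) = - \frac{153}{53} + \frac{9 y}{10}$)
$h{\left(c,Z \right)} = c \left(Z + c\right)$ ($h{\left(c,Z \right)} = c \left(c + Z\right) = c \left(Z + c\right)$)
$B = -36$ ($B = - \left(-3\right) \left(-9 - 3\right) = - \left(-3\right) \left(-12\right) = \left(-1\right) 36 = -36$)
$W{\left(62 + 23 \right)} B = \left(- \frac{153}{53} + \frac{9 \left(62 + 23\right)}{10}\right) \left(-36\right) = \left(- \frac{153}{53} + \frac{9}{10} \cdot 85\right) \left(-36\right) = \left(- \frac{153}{53} + \frac{153}{2}\right) \left(-36\right) = \frac{7803}{106} \left(-36\right) = - \frac{140454}{53}$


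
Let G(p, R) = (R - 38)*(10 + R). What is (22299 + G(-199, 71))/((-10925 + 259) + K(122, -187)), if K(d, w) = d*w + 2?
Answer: -12486/16739 ≈ -0.74592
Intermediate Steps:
G(p, R) = (-38 + R)*(10 + R)
K(d, w) = 2 + d*w
(22299 + G(-199, 71))/((-10925 + 259) + K(122, -187)) = (22299 + (-380 + 71² - 28*71))/((-10925 + 259) + (2 + 122*(-187))) = (22299 + (-380 + 5041 - 1988))/(-10666 + (2 - 22814)) = (22299 + 2673)/(-10666 - 22812) = 24972/(-33478) = 24972*(-1/33478) = -12486/16739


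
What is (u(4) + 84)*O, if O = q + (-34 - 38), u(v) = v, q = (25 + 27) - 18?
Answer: -3344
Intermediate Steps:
q = 34 (q = 52 - 18 = 34)
O = -38 (O = 34 + (-34 - 38) = 34 - 72 = -38)
(u(4) + 84)*O = (4 + 84)*(-38) = 88*(-38) = -3344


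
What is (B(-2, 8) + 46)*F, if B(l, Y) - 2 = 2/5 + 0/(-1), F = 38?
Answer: 9196/5 ≈ 1839.2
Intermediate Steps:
B(l, Y) = 12/5 (B(l, Y) = 2 + (2/5 + 0/(-1)) = 2 + (2*(⅕) + 0*(-1)) = 2 + (⅖ + 0) = 2 + ⅖ = 12/5)
(B(-2, 8) + 46)*F = (12/5 + 46)*38 = (242/5)*38 = 9196/5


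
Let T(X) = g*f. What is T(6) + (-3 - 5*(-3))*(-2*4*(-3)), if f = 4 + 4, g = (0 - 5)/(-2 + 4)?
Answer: 268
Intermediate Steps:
g = -5/2 ≈ -2.5000
f = 8
T(X) = -20 (T(X) = -5/2*8 = -20)
T(6) + (-3 - 5*(-3))*(-2*4*(-3)) = -20 + (-3 - 5*(-3))*(-2*4*(-3)) = -20 + (-3 + 15)*(-8*(-3)) = -20 + 12*24 = -20 + 288 = 268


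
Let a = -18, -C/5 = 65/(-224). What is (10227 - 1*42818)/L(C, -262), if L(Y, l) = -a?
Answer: -32591/18 ≈ -1810.6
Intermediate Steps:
C = 325/224 (C = -325/(-224) = -325*(-1)/224 = -5*(-65/224) = 325/224 ≈ 1.4509)
L(Y, l) = 18 (L(Y, l) = -1*(-18) = 18)
(10227 - 1*42818)/L(C, -262) = (10227 - 1*42818)/18 = (10227 - 42818)*(1/18) = -32591*1/18 = -32591/18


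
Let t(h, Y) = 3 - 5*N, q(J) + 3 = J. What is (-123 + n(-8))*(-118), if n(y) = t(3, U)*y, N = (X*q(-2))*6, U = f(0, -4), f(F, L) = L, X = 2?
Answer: 300546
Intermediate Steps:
q(J) = -3 + J
U = -4
N = -60 (N = (2*(-3 - 2))*6 = (2*(-5))*6 = -10*6 = -60)
t(h, Y) = 303 (t(h, Y) = 3 - 5*(-60) = 3 + 300 = 303)
n(y) = 303*y
(-123 + n(-8))*(-118) = (-123 + 303*(-8))*(-118) = (-123 - 2424)*(-118) = -2547*(-118) = 300546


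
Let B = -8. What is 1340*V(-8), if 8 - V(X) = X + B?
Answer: 32160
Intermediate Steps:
V(X) = 16 - X (V(X) = 8 - (X - 8) = 8 - (-8 + X) = 8 + (8 - X) = 16 - X)
1340*V(-8) = 1340*(16 - 1*(-8)) = 1340*(16 + 8) = 1340*24 = 32160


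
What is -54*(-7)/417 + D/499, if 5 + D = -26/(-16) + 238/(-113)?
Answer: 56149351/62702344 ≈ 0.89549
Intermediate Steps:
D = -4955/904 (D = -5 + (-26/(-16) + 238/(-113)) = -5 + (-26*(-1/16) + 238*(-1/113)) = -5 + (13/8 - 238/113) = -5 - 435/904 = -4955/904 ≈ -5.4812)
-54*(-7)/417 + D/499 = -54*(-7)/417 - 4955/904/499 = 378*(1/417) - 4955/904*1/499 = 126/139 - 4955/451096 = 56149351/62702344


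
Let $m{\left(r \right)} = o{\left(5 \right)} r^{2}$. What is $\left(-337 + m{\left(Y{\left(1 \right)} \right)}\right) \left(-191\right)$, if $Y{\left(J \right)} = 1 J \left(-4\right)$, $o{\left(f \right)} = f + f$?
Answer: $33807$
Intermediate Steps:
$o{\left(f \right)} = 2 f$
$Y{\left(J \right)} = - 4 J$ ($Y{\left(J \right)} = J \left(-4\right) = - 4 J$)
$m{\left(r \right)} = 10 r^{2}$ ($m{\left(r \right)} = 2 \cdot 5 r^{2} = 10 r^{2}$)
$\left(-337 + m{\left(Y{\left(1 \right)} \right)}\right) \left(-191\right) = \left(-337 + 10 \left(\left(-4\right) 1\right)^{2}\right) \left(-191\right) = \left(-337 + 10 \left(-4\right)^{2}\right) \left(-191\right) = \left(-337 + 10 \cdot 16\right) \left(-191\right) = \left(-337 + 160\right) \left(-191\right) = \left(-177\right) \left(-191\right) = 33807$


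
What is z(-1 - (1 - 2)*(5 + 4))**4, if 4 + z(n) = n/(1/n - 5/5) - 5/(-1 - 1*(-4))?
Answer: 9354951841/194481 ≈ 48102.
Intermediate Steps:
z(n) = -17/3 + n/(-1 + 1/n) (z(n) = -4 + (n/(1/n - 5/5) - 5/(-1 - 1*(-4))) = -4 + (n/(1/n - 5*1/5) - 5/(-1 + 4)) = -4 + (n/(1/n - 1) - 5/3) = -4 + (n/(-1 + 1/n) - 5*1/3) = -4 + (n/(-1 + 1/n) - 5/3) = -4 + (-5/3 + n/(-1 + 1/n)) = -17/3 + n/(-1 + 1/n))
z(-1 - (1 - 2)*(5 + 4))**4 = ((17 - 17*(-1 - (1 - 2)*(5 + 4)) - 3*(-1 - (1 - 2)*(5 + 4))**2)/(3*(-1 + (-1 - (1 - 2)*(5 + 4)))))**4 = ((17 - 17*(-1 - (-1)*9) - 3*(-1 - (-1)*9)**2)/(3*(-1 + (-1 - (-1)*9))))**4 = ((17 - 17*(-1 - 1*(-9)) - 3*(-1 - 1*(-9))**2)/(3*(-1 + (-1 - 1*(-9)))))**4 = ((17 - 17*(-1 + 9) - 3*(-1 + 9)**2)/(3*(-1 + (-1 + 9))))**4 = ((17 - 17*8 - 3*8**2)/(3*(-1 + 8)))**4 = ((1/3)*(17 - 136 - 3*64)/7)**4 = ((1/3)*(1/7)*(17 - 136 - 192))**4 = ((1/3)*(1/7)*(-311))**4 = (-311/21)**4 = 9354951841/194481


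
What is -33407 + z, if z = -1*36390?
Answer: -69797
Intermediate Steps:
z = -36390
-33407 + z = -33407 - 36390 = -69797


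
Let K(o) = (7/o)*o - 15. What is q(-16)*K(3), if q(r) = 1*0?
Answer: 0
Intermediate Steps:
q(r) = 0
K(o) = -8 (K(o) = 7 - 15 = -8)
q(-16)*K(3) = 0*(-8) = 0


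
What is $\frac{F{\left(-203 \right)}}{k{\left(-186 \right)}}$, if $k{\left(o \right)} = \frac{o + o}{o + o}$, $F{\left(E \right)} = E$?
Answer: $-203$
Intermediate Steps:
$k{\left(o \right)} = 1$ ($k{\left(o \right)} = \frac{2 o}{2 o} = 2 o \frac{1}{2 o} = 1$)
$\frac{F{\left(-203 \right)}}{k{\left(-186 \right)}} = - \frac{203}{1} = \left(-203\right) 1 = -203$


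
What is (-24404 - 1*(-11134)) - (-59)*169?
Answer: -3299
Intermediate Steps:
(-24404 - 1*(-11134)) - (-59)*169 = (-24404 + 11134) - 1*(-9971) = -13270 + 9971 = -3299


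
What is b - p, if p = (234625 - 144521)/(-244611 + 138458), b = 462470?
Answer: 49092668014/106153 ≈ 4.6247e+5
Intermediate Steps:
p = -90104/106153 (p = 90104/(-106153) = 90104*(-1/106153) = -90104/106153 ≈ -0.84881)
b - p = 462470 - 1*(-90104/106153) = 462470 + 90104/106153 = 49092668014/106153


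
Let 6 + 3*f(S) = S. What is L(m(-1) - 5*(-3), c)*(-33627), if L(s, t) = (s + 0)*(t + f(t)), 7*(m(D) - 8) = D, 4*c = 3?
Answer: 5380320/7 ≈ 7.6862e+5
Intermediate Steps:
c = ¾ (c = (¼)*3 = ¾ ≈ 0.75000)
m(D) = 8 + D/7
f(S) = -2 + S/3
L(s, t) = s*(-2 + 4*t/3) (L(s, t) = (s + 0)*(t + (-2 + t/3)) = s*(-2 + 4*t/3))
L(m(-1) - 5*(-3), c)*(-33627) = (2*((8 + (⅐)*(-1)) - 5*(-3))*(-3 + 2*(¾))/3)*(-33627) = (2*((8 - ⅐) + 15)*(-3 + 3/2)/3)*(-33627) = ((⅔)*(55/7 + 15)*(-3/2))*(-33627) = ((⅔)*(160/7)*(-3/2))*(-33627) = -160/7*(-33627) = 5380320/7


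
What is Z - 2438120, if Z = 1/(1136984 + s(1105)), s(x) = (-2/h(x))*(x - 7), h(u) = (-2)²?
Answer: -2770764902199/1136435 ≈ -2.4381e+6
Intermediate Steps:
h(u) = 4
s(x) = 7/2 - x/2 (s(x) = (-2/4)*(x - 7) = (-2*¼)*(-7 + x) = -(-7 + x)/2 = 7/2 - x/2)
Z = 1/1136435 (Z = 1/(1136984 + (7/2 - ½*1105)) = 1/(1136984 + (7/2 - 1105/2)) = 1/(1136984 - 549) = 1/1136435 ≈ 8.7994e-7)
Z - 2438120 = 1/1136435 - 2438120 = -2770764902199/1136435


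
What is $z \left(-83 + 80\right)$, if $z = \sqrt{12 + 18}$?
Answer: $- 3 \sqrt{30} \approx -16.432$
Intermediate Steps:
$z = \sqrt{30} \approx 5.4772$
$z \left(-83 + 80\right) = \sqrt{30} \left(-83 + 80\right) = \sqrt{30} \left(-3\right) = - 3 \sqrt{30}$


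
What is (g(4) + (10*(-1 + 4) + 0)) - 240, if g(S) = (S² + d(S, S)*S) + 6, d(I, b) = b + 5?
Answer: -152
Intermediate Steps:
d(I, b) = 5 + b
g(S) = 6 + S² + S*(5 + S) (g(S) = (S² + (5 + S)*S) + 6 = (S² + S*(5 + S)) + 6 = 6 + S² + S*(5 + S))
(g(4) + (10*(-1 + 4) + 0)) - 240 = ((6 + 4² + 4*(5 + 4)) + (10*(-1 + 4) + 0)) - 240 = ((6 + 16 + 4*9) + (10*3 + 0)) - 240 = ((6 + 16 + 36) + (30 + 0)) - 240 = (58 + 30) - 240 = 88 - 240 = -152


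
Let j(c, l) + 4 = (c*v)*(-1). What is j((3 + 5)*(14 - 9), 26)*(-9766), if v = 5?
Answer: 1992264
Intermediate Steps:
j(c, l) = -4 - 5*c (j(c, l) = -4 + (c*5)*(-1) = -4 + (5*c)*(-1) = -4 - 5*c)
j((3 + 5)*(14 - 9), 26)*(-9766) = (-4 - 5*(3 + 5)*(14 - 9))*(-9766) = (-4 - 40*5)*(-9766) = (-4 - 5*40)*(-9766) = (-4 - 200)*(-9766) = -204*(-9766) = 1992264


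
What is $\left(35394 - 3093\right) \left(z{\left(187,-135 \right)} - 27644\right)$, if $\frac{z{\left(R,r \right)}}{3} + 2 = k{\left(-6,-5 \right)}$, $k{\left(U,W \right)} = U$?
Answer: $-893704068$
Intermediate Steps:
$z{\left(R,r \right)} = -24$ ($z{\left(R,r \right)} = -6 + 3 \left(-6\right) = -6 - 18 = -24$)
$\left(35394 - 3093\right) \left(z{\left(187,-135 \right)} - 27644\right) = \left(35394 - 3093\right) \left(-24 - 27644\right) = 32301 \left(-27668\right) = -893704068$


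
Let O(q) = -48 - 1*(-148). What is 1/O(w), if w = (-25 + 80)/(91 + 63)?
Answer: 1/100 ≈ 0.010000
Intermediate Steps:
w = 5/14 (w = 55/154 = 55*(1/154) = 5/14 ≈ 0.35714)
O(q) = 100 (O(q) = -48 + 148 = 100)
1/O(w) = 1/100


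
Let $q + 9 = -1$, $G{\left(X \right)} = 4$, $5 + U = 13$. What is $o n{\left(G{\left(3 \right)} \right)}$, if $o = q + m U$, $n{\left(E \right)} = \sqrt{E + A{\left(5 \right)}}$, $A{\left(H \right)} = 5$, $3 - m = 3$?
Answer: $-30$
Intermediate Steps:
$m = 0$ ($m = 3 - 3 = 0$)
$U = 8$ ($U = -5 + 13 = 8$)
$n{\left(E \right)} = \sqrt{5 + E}$ ($n{\left(E \right)} = \sqrt{E + 5} = \sqrt{5 + E}$)
$q = -10$ ($q = -9 - 1 = -10$)
$o = -10$ ($o = -10 + 0 \cdot 8 = -10 + 0 = -10$)
$o n{\left(G{\left(3 \right)} \right)} = - 10 \sqrt{5 + 4} = - 10 \sqrt{9} = \left(-10\right) 3 = -30$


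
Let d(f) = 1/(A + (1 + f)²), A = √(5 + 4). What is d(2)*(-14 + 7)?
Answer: -7/12 ≈ -0.58333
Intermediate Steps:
A = 3 (A = √9 = 3)
d(f) = 1/(3 + (1 + f)²)
d(2)*(-14 + 7) = (-14 + 7)/(3 + (1 + 2)²) = -7/(3 + 3²) = -7/(3 + 9) = -7/12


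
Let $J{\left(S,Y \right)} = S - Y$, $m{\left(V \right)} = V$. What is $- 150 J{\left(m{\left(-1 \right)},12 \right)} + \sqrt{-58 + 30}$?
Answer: $1950 + 2 i \sqrt{7} \approx 1950.0 + 5.2915 i$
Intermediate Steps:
$- 150 J{\left(m{\left(-1 \right)},12 \right)} + \sqrt{-58 + 30} = - 150 \left(-1 - 12\right) + \sqrt{-58 + 30} = - 150 \left(-1 - 12\right) + \sqrt{-28} = \left(-150\right) \left(-13\right) + 2 i \sqrt{7} = 1950 + 2 i \sqrt{7}$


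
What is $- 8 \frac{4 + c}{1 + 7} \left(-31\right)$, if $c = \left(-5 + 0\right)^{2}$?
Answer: $899$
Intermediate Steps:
$c = 25$ ($c = \left(-5\right)^{2} = 25$)
$- 8 \frac{4 + c}{1 + 7} \left(-31\right) = - 8 \frac{4 + 25}{1 + 7} \left(-31\right) = - 8 \cdot \frac{29}{8} \left(-31\right) = - 8 \cdot 29 \cdot \frac{1}{8} \left(-31\right) = \left(-8\right) \frac{29}{8} \left(-31\right) = \left(-29\right) \left(-31\right) = 899$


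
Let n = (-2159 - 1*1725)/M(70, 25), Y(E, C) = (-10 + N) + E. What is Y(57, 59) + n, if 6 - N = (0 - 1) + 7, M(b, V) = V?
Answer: -2709/25 ≈ -108.36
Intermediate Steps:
N = 0 (N = 6 - ((0 - 1) + 7) = 6 - (-1 + 7) = 6 - 1*6 = 6 - 6 = 0)
Y(E, C) = -10 + E (Y(E, C) = (-10 + 0) + E = -10 + E)
n = -3884/25 (n = (-2159 - 1*1725)/25 = (-2159 - 1725)*(1/25) = -3884*1/25 = -3884/25 ≈ -155.36)
Y(57, 59) + n = (-10 + 57) - 3884/25 = 47 - 3884/25 = -2709/25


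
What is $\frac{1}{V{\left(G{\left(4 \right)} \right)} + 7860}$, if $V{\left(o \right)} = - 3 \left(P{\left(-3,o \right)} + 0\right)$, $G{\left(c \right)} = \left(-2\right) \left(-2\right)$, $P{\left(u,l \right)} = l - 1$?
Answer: $\frac{1}{7851} \approx 0.00012737$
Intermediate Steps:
$P{\left(u,l \right)} = -1 + l$
$G{\left(c \right)} = 4$
$V{\left(o \right)} = 3 - 3 o$ ($V{\left(o \right)} = - 3 \left(\left(-1 + o\right) + 0\right) = - 3 \left(-1 + o\right) = 3 - 3 o$)
$\frac{1}{V{\left(G{\left(4 \right)} \right)} + 7860} = \frac{1}{\left(3 - 12\right) + 7860} = \frac{1}{-9 + 7860} = \frac{1}{7851}$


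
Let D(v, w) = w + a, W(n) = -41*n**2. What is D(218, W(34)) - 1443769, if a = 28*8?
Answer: -1490941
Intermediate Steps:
a = 224
D(v, w) = 224 + w (D(v, w) = w + 224 = 224 + w)
D(218, W(34)) - 1443769 = (224 - 41*34**2) - 1443769 = (224 - 41*1156) - 1443769 = (224 - 47396) - 1443769 = -47172 - 1443769 = -1490941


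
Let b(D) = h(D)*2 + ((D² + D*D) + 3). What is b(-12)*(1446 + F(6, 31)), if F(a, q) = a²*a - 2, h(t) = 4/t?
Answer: 1445860/3 ≈ 4.8195e+5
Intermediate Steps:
b(D) = 3 + 2*D² + 8/D (b(D) = (4/D)*2 + ((D² + D*D) + 3) = 8/D + ((D² + D²) + 3) = 8/D + (2*D² + 3) = 8/D + (3 + 2*D²) = 3 + 2*D² + 8/D)
F(a, q) = -2 + a³ (F(a, q) = a³ - 2 = -2 + a³)
b(-12)*(1446 + F(6, 31)) = (3 + 2*(-12)² + 8/(-12))*(1446 + (-2 + 6³)) = (3 + 2*144 + 8*(-1/12))*(1446 + (-2 + 216)) = (3 + 288 - ⅔)*(1446 + 214) = (871/3)*1660 = 1445860/3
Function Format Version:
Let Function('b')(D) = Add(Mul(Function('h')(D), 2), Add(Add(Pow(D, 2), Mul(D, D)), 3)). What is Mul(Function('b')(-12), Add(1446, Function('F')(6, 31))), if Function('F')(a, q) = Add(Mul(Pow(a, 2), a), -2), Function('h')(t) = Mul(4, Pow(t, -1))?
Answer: Rational(1445860, 3) ≈ 4.8195e+5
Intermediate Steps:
Function('b')(D) = Add(3, Mul(2, Pow(D, 2)), Mul(8, Pow(D, -1))) (Function('b')(D) = Add(Mul(Mul(4, Pow(D, -1)), 2), Add(Add(Pow(D, 2), Mul(D, D)), 3)) = Add(Mul(8, Pow(D, -1)), Add(Add(Pow(D, 2), Pow(D, 2)), 3)) = Add(Mul(8, Pow(D, -1)), Add(Mul(2, Pow(D, 2)), 3)) = Add(Mul(8, Pow(D, -1)), Add(3, Mul(2, Pow(D, 2)))) = Add(3, Mul(2, Pow(D, 2)), Mul(8, Pow(D, -1))))
Function('F')(a, q) = Add(-2, Pow(a, 3)) (Function('F')(a, q) = Add(Pow(a, 3), -2) = Add(-2, Pow(a, 3)))
Mul(Function('b')(-12), Add(1446, Function('F')(6, 31))) = Mul(Add(3, Mul(2, Pow(-12, 2)), Mul(8, Pow(-12, -1))), Add(1446, Add(-2, Pow(6, 3)))) = Mul(Add(3, Mul(2, 144), Mul(8, Rational(-1, 12))), Add(1446, Add(-2, 216))) = Mul(Add(3, 288, Rational(-2, 3)), Add(1446, 214)) = Mul(Rational(871, 3), 1660) = Rational(1445860, 3)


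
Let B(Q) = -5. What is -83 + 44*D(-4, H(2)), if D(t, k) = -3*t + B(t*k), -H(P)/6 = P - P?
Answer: 225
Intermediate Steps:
H(P) = 0 (H(P) = -6*(P - P) = -6*0 = 0)
D(t, k) = -5 - 3*t (D(t, k) = -3*t - 5 = -5 - 3*t)
-83 + 44*D(-4, H(2)) = -83 + 44*(-5 - 3*(-4)) = -83 + 44*(-5 + 12) = -83 + 44*7 = -83 + 308 = 225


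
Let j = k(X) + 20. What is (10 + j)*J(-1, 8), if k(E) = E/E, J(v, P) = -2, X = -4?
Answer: -62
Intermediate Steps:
k(E) = 1
j = 21 (j = 1 + 20 = 21)
(10 + j)*J(-1, 8) = (10 + 21)*(-2) = 31*(-2) = -62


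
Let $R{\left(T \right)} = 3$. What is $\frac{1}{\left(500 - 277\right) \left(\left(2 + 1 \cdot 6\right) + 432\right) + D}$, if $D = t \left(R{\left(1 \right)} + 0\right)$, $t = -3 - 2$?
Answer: $\frac{1}{98105} \approx 1.0193 \cdot 10^{-5}$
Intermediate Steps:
$t = -5$
$D = -15$ ($D = - 5 \left(3 + 0\right) = \left(-5\right) 3 = -15$)
$\frac{1}{\left(500 - 277\right) \left(\left(2 + 1 \cdot 6\right) + 432\right) + D} = \frac{1}{\left(500 - 277\right) \left(\left(2 + 1 \cdot 6\right) + 432\right) - 15} = \frac{1}{223 \left(\left(2 + 6\right) + 432\right) - 15} = \frac{1}{223 \left(8 + 432\right) - 15} = \frac{1}{223 \cdot 440 - 15} = \frac{1}{98120 - 15} = \frac{1}{98105}$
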